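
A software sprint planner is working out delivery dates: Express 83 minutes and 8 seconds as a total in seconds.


Minutes: 83
Seconds: 8
Convert minutes to seconds: 83 x 60 = 4980
Add remaining seconds: 4980 + 8 = 4988

4988


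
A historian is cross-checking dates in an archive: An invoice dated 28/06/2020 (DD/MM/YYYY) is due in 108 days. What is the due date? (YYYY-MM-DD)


Start: 2020-06-28
Adding 108 days
Days remaining in June: 2
After June: 106 days still to add
July 2020: 31 days, 75 remaining
August 2020: 31 days, 44 remaining
September 2020: 30 days, 14 remaining
October 2020 has 31 days, need 14
Result: 2020-10-14

2020-10-14


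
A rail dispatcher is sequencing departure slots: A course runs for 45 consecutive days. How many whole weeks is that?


Total days: 45
Days per week: 7
Division: 45 / 7 = 6 remainder 3
Complete weeks: 6
Remaining days: 3

6


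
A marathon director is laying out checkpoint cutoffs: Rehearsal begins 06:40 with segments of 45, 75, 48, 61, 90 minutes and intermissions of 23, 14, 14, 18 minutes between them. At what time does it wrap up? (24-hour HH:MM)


Start: 06:40 = 400 min from midnight
  after task 1 (45 min): 07:25
  after break (23 min): 07:48
  after task 2 (75 min): 09:03
  after break (14 min): 09:17
  after task 3 (48 min): 10:05
  after break (14 min): 10:19
  after task 4 (61 min): 11:20
  after break (18 min): 11:38
  after task 5 (90 min): 13:08
Total elapsed: 388 minutes
End time: 13:08

13:08


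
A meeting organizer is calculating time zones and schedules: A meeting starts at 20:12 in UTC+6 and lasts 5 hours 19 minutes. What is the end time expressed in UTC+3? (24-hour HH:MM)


Start: 20:12 in UTC+6
Step 1 - add duration:
  minutes: 12 + 19 = 31
  hours: 20 + 5 + 0 = 25
  end in UTC+6: 01:31
Step 2 - convert UTC+6 -> UTC+3:
  offset difference: 3 - (6) = -3 hours
  1 + (-3) = -2 -> mod 24 = 22
Result: 22:31 in UTC+3

22:31


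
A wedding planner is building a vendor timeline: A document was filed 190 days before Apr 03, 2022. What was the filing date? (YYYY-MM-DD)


Start: 2022-04-03
Subtracting 190 days
Days already passed in April: 3
After going back through April: 187 more days to subtract
March 2022: 31 days, 156 remaining
February 2022: 28 days, 128 remaining
January 2022: 31 days, 97 remaining
December 2021: 31 days, 66 remaining
Result: 2021-09-25

2021-09-25


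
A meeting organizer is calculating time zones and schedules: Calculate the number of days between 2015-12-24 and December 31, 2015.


Start: December 24, 2015
End: December 31, 2015
Days left in December: 7
Total: 7 days

7


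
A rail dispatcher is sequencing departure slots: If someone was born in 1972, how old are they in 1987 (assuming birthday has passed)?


Birth year: 1972
Current year: 1987
Age = current year - birth year
Age = 1987 - 1972 = 15

15


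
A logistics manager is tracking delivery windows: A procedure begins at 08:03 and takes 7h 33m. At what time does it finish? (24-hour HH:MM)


Start time: 08:03
Adding: 7 hours 33 minutes
Minutes: 3 + 33 = 36
Hours: 8 + 7 + 0 = 15
Result: 15:36

15:36


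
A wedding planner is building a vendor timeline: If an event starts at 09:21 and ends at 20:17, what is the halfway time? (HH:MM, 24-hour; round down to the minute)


Start time: 09:21 = 561 minutes from midnight
End time: 20:17 = 1217 minutes from midnight
Sum: 561 + 1217 = 1778
Midpoint: 1778 / 2 = 889 minutes
Convert: 889 / 60 = 14 hours, 49 minutes
Result: 14:49

14:49


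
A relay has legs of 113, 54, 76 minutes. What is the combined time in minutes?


Durations: 113, 54, 76
Running sum: 113
+ 54 = 167
+ 76 = 243
Total duration: 243 minutes
That is 4 hours and 3 minutes

243


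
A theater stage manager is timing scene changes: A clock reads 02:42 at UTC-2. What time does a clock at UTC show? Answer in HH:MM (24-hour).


Local time: 02:42 at UTC-2 (offset -2h)
Target zone: UTC (offset 0h)
Difference: 0 - (-2) = 2 hours
Calculation: 2 + (2) = 4
Result: 04:42

04:42


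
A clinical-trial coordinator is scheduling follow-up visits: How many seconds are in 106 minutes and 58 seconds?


Minutes: 106
Extra seconds: 58
Seconds per minute: 60
Minutes to seconds: 106 x 60 = 6360
Total: 6360 + 58 = 6418

6418


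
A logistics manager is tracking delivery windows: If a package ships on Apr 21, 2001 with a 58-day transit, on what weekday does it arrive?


Start: 2001-04-21 (Saturday)
Step 1 - find target date: add 58 days
  2001-04-21 + 58 days = 2001-06-18
Step 2 - day of week:
  58 mod 7 = 2
  Saturday + 2 days -> Monday
Result: Monday (2001-06-18)

Monday


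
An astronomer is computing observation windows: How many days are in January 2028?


Month: January
Year: 2028
January is a 31-day month
Total: 31 days

31


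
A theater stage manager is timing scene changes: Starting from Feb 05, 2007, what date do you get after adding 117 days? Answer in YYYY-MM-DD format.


Start: 2007-02-05
Adding 117 days
Days remaining in February: 23
After February: 94 days still to add
March 2007: 31 days, 63 remaining
April 2007: 30 days, 33 remaining
May 2007: 31 days, 2 remaining
June 2007 has 30 days, need 2
Result: 2007-06-02

2007-06-02


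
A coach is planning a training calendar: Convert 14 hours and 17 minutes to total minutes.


Hours: 14
Minutes: 17
Convert hours to minutes: 14 x 60 = 840
Add remaining minutes: 840 + 17 = 857

857


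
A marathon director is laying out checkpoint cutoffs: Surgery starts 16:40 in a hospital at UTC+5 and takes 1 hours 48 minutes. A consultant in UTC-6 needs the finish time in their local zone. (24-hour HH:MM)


Start: 16:40 in UTC+5
Step 1 - add duration:
  minutes: 40 + 48 = 88 (carry 1h)
  hours: 16 + 1 + 1 = 18
  end in UTC+5: 18:28
Step 2 - convert UTC+5 -> UTC-6:
  offset difference: -6 - (5) = -11 hours
  18 + (-11) = 7 -> mod 24 = 7
Result: 07:28 in UTC-6

07:28


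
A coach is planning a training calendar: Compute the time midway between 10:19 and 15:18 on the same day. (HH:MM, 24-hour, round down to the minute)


Start time: 10:19 = 619 minutes from midnight
End time: 15:18 = 918 minutes from midnight
Sum: 619 + 918 = 1537
Midpoint: 1537 / 2 = 768 minutes
Convert: 768 / 60 = 12 hours, 48 minutes
Result: 12:48

12:48


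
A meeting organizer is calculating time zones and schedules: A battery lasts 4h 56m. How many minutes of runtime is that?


Hours: 4
Extra minutes: 56
Minutes per hour: 60
Hours to minutes: 4 x 60 = 240
Total: 240 + 56 = 296

296


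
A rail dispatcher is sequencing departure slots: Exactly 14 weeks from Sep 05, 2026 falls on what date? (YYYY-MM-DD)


Start: 2026-09-05
Weeks to add: 14
Convert to days: 14 x 7 = 98 days
Add 98 days to 2026-09-05
Result: 2026-12-12

2026-12-12


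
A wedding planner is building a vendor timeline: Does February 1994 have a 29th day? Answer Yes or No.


Year: 1994
Divisible by 4? 1994 / 4 = 498.5 -> No
Not divisible by 4, so NOT a leap year

No


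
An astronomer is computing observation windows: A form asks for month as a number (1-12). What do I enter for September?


Calendar month order:
8. August
9. September <--
10. October
September is month number 9

9


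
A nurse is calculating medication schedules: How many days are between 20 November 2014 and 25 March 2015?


Start date: 2014-11-20
End date: 2015-03-25
Nov 2014: +11 days
Dec 2014: +31 days
Jan 2015: +31 days
Feb 2015: +28 days
Mar 2015: +24 days
Total: 125 days

125


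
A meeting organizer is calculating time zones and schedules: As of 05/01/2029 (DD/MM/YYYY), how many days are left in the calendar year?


Start: January 05, 2029
End: December 31, 2029
Days left in January: 26
February: 28
March: 31
April: 30
May: 31
... plus remaining months
Sum of remaining months: 334
Total: 26 + 334 = 360

360


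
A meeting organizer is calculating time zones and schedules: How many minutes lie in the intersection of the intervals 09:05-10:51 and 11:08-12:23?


Interval A: [545, 651] minutes from midnight
Interval B: [668, 743] minutes from midnight
Overlap start = max(545, 668) = 668
Overlap end = min(651, 743) = 651
End <= start, so the intervals do not overlap: 0 minutes

0


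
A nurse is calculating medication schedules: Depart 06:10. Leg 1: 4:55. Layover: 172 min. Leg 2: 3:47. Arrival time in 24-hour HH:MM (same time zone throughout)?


Depart: 06:10
Leg 1: +295 min -> 11:05
Layover: +172 min -> 13:57
Leg 2: +227 min -> 17:44
Total travel: 694 minutes = 11h 34m
Arrival: 17:44

17:44


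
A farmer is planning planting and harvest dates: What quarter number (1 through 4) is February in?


Month: February (month 2)
Q1: January-March (months 1-3)
Q2: April-June (months 4-6)
Q3: July-September (months 7-9)
Q4: October-December (months 10-12)
Month 2 falls in Q1

1


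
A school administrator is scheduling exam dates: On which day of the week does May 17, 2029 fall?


Date: 2029-05-17
January 1, 2029 is a Monday
Day of year: 137
Offset from Jan 1: 136 days
136 mod 7 = 3
Result: Thursday

Thursday


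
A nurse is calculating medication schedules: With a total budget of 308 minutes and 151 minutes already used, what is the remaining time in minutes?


Total budget: 308 minutes
Time used: 151 minutes
Remaining: 308 - 151 = 157 minutes
Percent used: 49.0%
Percent remaining: 51.0%

157


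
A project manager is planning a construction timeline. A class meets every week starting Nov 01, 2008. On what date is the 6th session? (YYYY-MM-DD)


First occurrence: 2008-11-01 (occurrence 1)
Each occurrence is 7 days after the previous.
Occurrence 6 is 5 weeks after the first.
5 weeks = 35 days
2008-11-01 + 35 days = 2008-12-06

2008-12-06


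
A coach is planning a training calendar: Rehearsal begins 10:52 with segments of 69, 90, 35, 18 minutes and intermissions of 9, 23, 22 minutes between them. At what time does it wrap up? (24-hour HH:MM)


Start: 10:52 = 652 min from midnight
  after task 1 (69 min): 12:01
  after break (9 min): 12:10
  after task 2 (90 min): 13:40
  after break (23 min): 14:03
  after task 3 (35 min): 14:38
  after break (22 min): 15:00
  after task 4 (18 min): 15:18
Total elapsed: 266 minutes
End time: 15:18

15:18


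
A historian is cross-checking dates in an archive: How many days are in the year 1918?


Year: 1918
Check leap year rules:
Divisible by 4? No
1918 is not a leap year
Days: 365

365


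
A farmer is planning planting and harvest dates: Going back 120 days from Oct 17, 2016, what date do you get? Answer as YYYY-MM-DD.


Start: 2016-10-17
Subtracting 120 days
Days already passed in October: 17
After going back through October: 103 more days to subtract
September 2016: 30 days, 73 remaining
August 2016: 31 days, 42 remaining
July 2016: 31 days, 11 remaining
June 2016 has 30 days, need 11
Result: 2016-06-19

2016-06-19


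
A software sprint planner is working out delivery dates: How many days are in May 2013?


Month: May
Year: 2013
May is a 31-day month
Total: 31 days

31


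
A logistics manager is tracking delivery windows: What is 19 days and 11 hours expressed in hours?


Days: 19
Extra hours: 11
Hours per day: 24
Days to hours: 19 x 24 = 456
Total: 456 + 11 = 467

467


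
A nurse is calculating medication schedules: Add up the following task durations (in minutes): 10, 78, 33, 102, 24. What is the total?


Durations: 10, 78, 33, 102, 24
Running sum: 10
+ 78 = 88
+ 33 = 121
+ 102 = 223
+ 24 = 247
Total duration: 247 minutes
That is 4 hours and 7 minutes

247


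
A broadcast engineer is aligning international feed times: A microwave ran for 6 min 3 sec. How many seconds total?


Minutes: 6
Extra seconds: 3
Seconds per minute: 60
Minutes to seconds: 6 x 60 = 360
Total: 360 + 3 = 363

363


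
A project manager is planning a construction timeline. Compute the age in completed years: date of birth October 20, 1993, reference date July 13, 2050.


Birth: 1993-10-20
Reference: 2050-07-13
Year difference: 2050 - 1993 = 57
Has birthday (10-20) occurred by 07-13? No
Birthday not yet reached this year -> subtract 1
Age in full years: 56

56


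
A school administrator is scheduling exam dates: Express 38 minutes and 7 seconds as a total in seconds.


Minutes: 38
Seconds: 7
Convert minutes to seconds: 38 x 60 = 2280
Add remaining seconds: 2280 + 7 = 2287

2287


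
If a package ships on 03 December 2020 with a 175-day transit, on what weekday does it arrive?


Start: 2020-12-03 (Thursday)
Step 1 - find target date: add 175 days
  2020-12-03 + 175 days = 2021-05-27
Step 2 - day of week:
  175 mod 7 = 0
  Thursday + 0 days -> Thursday
Result: Thursday (2021-05-27)

Thursday


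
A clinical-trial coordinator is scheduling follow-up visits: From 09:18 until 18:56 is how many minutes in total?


Start time: 09:18 = 558 minutes from midnight
End time: 18:56 = 1136 minutes from midnight
Difference: 1136 - 558 = 578 minutes
That is 9 hours and 38 minutes

578


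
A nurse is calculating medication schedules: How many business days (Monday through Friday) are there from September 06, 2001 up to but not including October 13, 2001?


Start: 2001-09-06 (Thursday)
End (exclusive): 2001-10-13 (Saturday)
Total calendar days: 37
Full weeks: 37 // 7 = 5 -> 25 weekdays
Remaining 2 days starting on Thursday:
  Thu(w), Fri(w) -> 2 weekdays
Total business days: 25 + 2 = 27

27


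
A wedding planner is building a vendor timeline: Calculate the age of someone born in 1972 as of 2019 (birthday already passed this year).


Birth year: 1972
Current year: 2019
Age = current year - birth year
Age = 2019 - 1972 = 47

47


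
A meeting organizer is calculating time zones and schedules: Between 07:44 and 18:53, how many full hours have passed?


Start: 07:44
End: 18:53
Hour difference: 18 - 7 = 11 hours
Minute difference: 53 - 44 = 9 minutes
Total minutes: 669
Complete hours: 669 / 60 = 11 (remainder 9)

11


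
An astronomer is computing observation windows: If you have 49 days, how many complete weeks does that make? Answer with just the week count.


Total days: 49
Days per week: 7
Division: 49 / 7 = 7 remainder 0
Complete weeks: 7
Remaining days: 0

7


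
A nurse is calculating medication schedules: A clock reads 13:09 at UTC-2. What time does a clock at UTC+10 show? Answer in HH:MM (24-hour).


Local time: 13:09 at UTC-2 (offset -2h)
Target zone: UTC+10 (offset 10h)
Difference: 10 - (-2) = 12 hours
Calculation: 13 + (12) = 25
Wraparound: (25) mod 24 = 1
Result: 01:09

01:09


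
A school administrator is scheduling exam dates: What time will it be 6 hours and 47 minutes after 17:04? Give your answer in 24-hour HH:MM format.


Start time: 17:04
Adding: 6 hours 47 minutes
Minutes: 4 + 47 = 51
Hours: 17 + 6 + 0 = 23
Result: 23:51

23:51


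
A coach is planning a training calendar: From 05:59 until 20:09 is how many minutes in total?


Start time: 05:59 = 359 minutes from midnight
End time: 20:09 = 1209 minutes from midnight
Difference: 1209 - 359 = 850 minutes
That is 14 hours and 10 minutes

850


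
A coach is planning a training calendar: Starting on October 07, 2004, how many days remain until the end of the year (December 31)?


Start: October 07, 2004
End: December 31, 2004
Days left in October: 24
November: 30
December: 31
Sum of remaining months: 61
Total: 24 + 61 = 85

85


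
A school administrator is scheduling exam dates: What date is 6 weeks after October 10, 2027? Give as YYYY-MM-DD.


Start: 2027-10-10
Weeks to add: 6
Convert to days: 6 x 7 = 42 days
Add 42 days to 2027-10-10
Result: 2027-11-21

2027-11-21


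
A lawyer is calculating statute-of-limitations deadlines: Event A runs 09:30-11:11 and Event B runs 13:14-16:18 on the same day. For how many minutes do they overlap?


Interval A: [570, 671] minutes from midnight
Interval B: [794, 978] minutes from midnight
Overlap start = max(570, 794) = 794
Overlap end = min(671, 978) = 671
End <= start, so the intervals do not overlap: 0 minutes

0


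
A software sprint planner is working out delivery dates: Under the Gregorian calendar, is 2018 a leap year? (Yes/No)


Year: 2018
Divisible by 4? 2018 / 4 = 504.5 -> No
Not divisible by 4, so NOT a leap year

No


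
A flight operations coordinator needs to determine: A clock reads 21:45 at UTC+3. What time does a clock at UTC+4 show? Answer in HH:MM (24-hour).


Local time: 21:45 at UTC+3 (offset 3h)
Target zone: UTC+4 (offset 4h)
Difference: 4 - (3) = 1 hours
Calculation: 21 + (1) = 22
Result: 22:45

22:45


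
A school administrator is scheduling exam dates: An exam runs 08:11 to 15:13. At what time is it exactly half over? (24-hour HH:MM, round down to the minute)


Start time: 08:11 = 491 minutes from midnight
End time: 15:13 = 913 minutes from midnight
Sum: 491 + 913 = 1404
Midpoint: 1404 / 2 = 702 minutes
Convert: 702 / 60 = 11 hours, 42 minutes
Result: 11:42

11:42


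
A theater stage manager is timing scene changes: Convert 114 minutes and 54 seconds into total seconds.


Minutes: 114
Seconds: 54
Convert minutes to seconds: 114 x 60 = 6840
Add remaining seconds: 6840 + 54 = 6894

6894


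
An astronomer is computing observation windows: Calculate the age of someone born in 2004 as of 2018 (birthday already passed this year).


Birth year: 2004
Current year: 2018
Age = current year - birth year
Age = 2018 - 2004 = 14

14


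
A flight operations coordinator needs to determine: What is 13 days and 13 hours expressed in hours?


Days: 13
Extra hours: 13
Hours per day: 24
Days to hours: 13 x 24 = 312
Total: 312 + 13 = 325

325


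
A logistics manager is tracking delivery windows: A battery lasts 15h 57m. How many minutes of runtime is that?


Hours: 15
Extra minutes: 57
Minutes per hour: 60
Hours to minutes: 15 x 60 = 900
Total: 900 + 57 = 957

957


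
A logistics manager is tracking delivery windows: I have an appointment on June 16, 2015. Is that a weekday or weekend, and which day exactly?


Date: 2015-06-16
January 1, 2015 is a Thursday
Day of year: 167
Offset from Jan 1: 166 days
166 mod 7 = 5
Result: Tuesday

Tuesday


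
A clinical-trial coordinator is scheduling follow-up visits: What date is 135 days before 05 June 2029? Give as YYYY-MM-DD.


Start: 2029-06-05
Subtracting 135 days
Days already passed in June: 5
After going back through June: 130 more days to subtract
May 2029: 31 days, 99 remaining
April 2029: 30 days, 69 remaining
March 2029: 31 days, 38 remaining
February 2029: 28 days, 10 remaining
Result: 2029-01-21

2029-01-21


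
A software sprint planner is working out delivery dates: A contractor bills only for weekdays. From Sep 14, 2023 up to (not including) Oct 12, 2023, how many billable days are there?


Start: 2023-09-14 (Thursday)
End (exclusive): 2023-10-12 (Thursday)
Total calendar days: 28
Full weeks: 28 // 7 = 4 -> 20 weekdays
Remaining 0 days starting on Thursday:
Total business days: 20 + 0 = 20

20


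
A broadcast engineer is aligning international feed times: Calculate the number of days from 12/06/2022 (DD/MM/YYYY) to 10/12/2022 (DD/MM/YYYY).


Start date: 2022-06-12
End date: 2022-12-10
Jun 2022: +19 days
Jul 2022: +31 days
Aug 2022: +31 days
... (4 more months)
Total: 181 days

181


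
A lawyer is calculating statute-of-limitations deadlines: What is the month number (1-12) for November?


Calendar month order:
10. October
11. November <--
12. December
November is month number 11

11


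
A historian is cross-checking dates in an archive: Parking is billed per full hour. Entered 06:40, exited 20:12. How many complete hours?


Start: 06:40
End: 20:12
Hour difference: 20 - 6 = 14 hours
Minute difference: 12 - 40 = -28 minutes
Total minutes: 812
Complete hours: 812 / 60 = 13 (remainder 32)

13


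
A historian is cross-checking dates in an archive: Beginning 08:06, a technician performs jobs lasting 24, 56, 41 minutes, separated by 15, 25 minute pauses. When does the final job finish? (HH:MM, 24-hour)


Start: 08:06 = 486 min from midnight
  after task 1 (24 min): 08:30
  after break (15 min): 08:45
  after task 2 (56 min): 09:41
  after break (25 min): 10:06
  after task 3 (41 min): 10:47
Total elapsed: 161 minutes
End time: 10:47

10:47


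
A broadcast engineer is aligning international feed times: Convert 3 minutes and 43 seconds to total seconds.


Minutes: 3
Extra seconds: 43
Seconds per minute: 60
Minutes to seconds: 3 x 60 = 180
Total: 180 + 43 = 223

223


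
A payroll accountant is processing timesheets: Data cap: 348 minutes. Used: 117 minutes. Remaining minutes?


Total budget: 348 minutes
Time used: 117 minutes
Remaining: 348 - 117 = 231 minutes
Percent used: 33.6%
Percent remaining: 66.4%

231


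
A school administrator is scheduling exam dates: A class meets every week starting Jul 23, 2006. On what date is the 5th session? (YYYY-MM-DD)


First occurrence: 2006-07-23 (occurrence 1)
Each occurrence is 7 days after the previous.
Occurrence 5 is 4 weeks after the first.
4 weeks = 28 days
2006-07-23 + 28 days = 2006-08-20

2006-08-20


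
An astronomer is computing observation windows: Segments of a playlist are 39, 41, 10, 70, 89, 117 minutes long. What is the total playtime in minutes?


Durations: 39, 41, 10, 70, 89, 117
Running sum: 39
+ 41 = 80
+ 10 = 90
+ 70 = 160
+ 89 = 249
+ 117 = 366
Total duration: 366 minutes
That is 6 hours and 6 minutes

366


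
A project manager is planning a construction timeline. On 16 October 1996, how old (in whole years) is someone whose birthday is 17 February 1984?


Birth: 1984-02-17
Reference: 1996-10-16
Year difference: 1996 - 1984 = 12
Has birthday (02-17) occurred by 10-16? Yes
Age in full years: 12

12


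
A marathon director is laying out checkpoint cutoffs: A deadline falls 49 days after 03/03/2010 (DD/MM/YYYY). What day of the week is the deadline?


Start: 2010-03-03 (Wednesday)
Step 1 - find target date: add 49 days
  2010-03-03 + 49 days = 2010-04-21
Step 2 - day of week:
  49 mod 7 = 0
  Wednesday + 0 days -> Wednesday
Result: Wednesday (2010-04-21)

Wednesday


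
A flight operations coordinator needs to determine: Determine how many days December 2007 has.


Month: December
Year: 2007
December is a 31-day month
Total: 31 days

31


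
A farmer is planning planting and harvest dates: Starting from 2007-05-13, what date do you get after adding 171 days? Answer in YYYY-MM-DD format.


Start: 2007-05-13
Adding 171 days
Days remaining in May: 18
After May: 153 days still to add
June 2007: 30 days, 123 remaining
July 2007: 31 days, 92 remaining
August 2007: 31 days, 61 remaining
September 2007: 30 days, 31 remaining
Result: 2007-10-31

2007-10-31


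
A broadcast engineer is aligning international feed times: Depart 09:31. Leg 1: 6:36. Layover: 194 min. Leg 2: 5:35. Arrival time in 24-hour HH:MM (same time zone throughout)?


Depart: 09:31
Leg 1: +396 min -> 16:07
Layover: +194 min -> 19:21
Leg 2: +335 min -> 00:56
Total travel: 925 minutes = 15h 25m
Arrival: 00:56

00:56


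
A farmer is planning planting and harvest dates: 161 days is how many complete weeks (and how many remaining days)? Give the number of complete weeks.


Total days: 161
Days per week: 7
Division: 161 / 7 = 23 remainder 0
Complete weeks: 23
Remaining days: 0

23


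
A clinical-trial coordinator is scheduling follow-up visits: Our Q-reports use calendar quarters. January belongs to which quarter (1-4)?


Month: January (month 1)
Q1: January-March (months 1-3)
Q2: April-June (months 4-6)
Q3: July-September (months 7-9)
Q4: October-December (months 10-12)
Month 1 falls in Q1

1


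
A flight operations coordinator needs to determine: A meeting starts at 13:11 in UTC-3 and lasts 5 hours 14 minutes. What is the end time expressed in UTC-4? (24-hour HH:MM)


Start: 13:11 in UTC-3
Step 1 - add duration:
  minutes: 11 + 14 = 25
  hours: 13 + 5 + 0 = 18
  end in UTC-3: 18:25
Step 2 - convert UTC-3 -> UTC-4:
  offset difference: -4 - (-3) = -1 hours
  18 + (-1) = 17 -> mod 24 = 17
Result: 17:25 in UTC-4

17:25


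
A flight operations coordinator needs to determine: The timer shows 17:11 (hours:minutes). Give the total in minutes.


Hours: 17
Minutes: 11
Convert hours to minutes: 17 x 60 = 1020
Add remaining minutes: 1020 + 11 = 1031

1031


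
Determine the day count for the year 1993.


Year: 1993
Check leap year rules:
Divisible by 4? No
1993 is not a leap year
Days: 365

365


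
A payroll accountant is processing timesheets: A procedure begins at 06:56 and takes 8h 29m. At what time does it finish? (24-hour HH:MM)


Start time: 06:56
Adding: 8 hours 29 minutes
Minutes: 56 + 29 = 85
Minute overflow: 85 >= 60, so carry 1 hour, minutes = 25
Hours: 6 + 8 + 1 = 15
Result: 15:25

15:25


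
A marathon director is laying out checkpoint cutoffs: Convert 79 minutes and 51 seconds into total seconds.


Minutes: 79
Seconds: 51
Convert minutes to seconds: 79 x 60 = 4740
Add remaining seconds: 4740 + 51 = 4791

4791


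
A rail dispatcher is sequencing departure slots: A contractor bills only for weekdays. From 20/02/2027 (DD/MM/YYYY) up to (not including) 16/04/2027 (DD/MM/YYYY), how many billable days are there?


Start: 2027-02-20 (Saturday)
End (exclusive): 2027-04-16 (Friday)
Total calendar days: 55
Full weeks: 55 // 7 = 7 -> 35 weekdays
Remaining 6 days starting on Saturday:
  Sat(-), Sun(-), Mon(w), Tue(w), Wed(w), Thu(w) -> 4 weekdays
Total business days: 35 + 4 = 39

39


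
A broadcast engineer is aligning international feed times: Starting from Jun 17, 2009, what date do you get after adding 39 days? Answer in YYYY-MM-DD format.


Start: 2009-06-17
Adding 39 days
Days remaining in June: 13
After June: 26 days still to add
July 2009 has 31 days, need 26
Result: 2009-07-26

2009-07-26


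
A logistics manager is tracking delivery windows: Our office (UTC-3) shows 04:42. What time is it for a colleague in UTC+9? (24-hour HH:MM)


Local time: 04:42 at UTC-3 (offset -3h)
Target zone: UTC+9 (offset 9h)
Difference: 9 - (-3) = 12 hours
Calculation: 4 + (12) = 16
Result: 16:42

16:42


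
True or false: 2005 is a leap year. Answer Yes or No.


Year: 2005
Divisible by 4? 2005 / 4 = 501.25 -> No
Not divisible by 4, so NOT a leap year

No


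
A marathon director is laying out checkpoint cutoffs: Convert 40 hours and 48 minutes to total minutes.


Hours: 40
Extra minutes: 48
Minutes per hour: 60
Hours to minutes: 40 x 60 = 2400
Total: 2400 + 48 = 2448

2448


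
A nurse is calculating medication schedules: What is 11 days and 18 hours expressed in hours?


Days: 11
Extra hours: 18
Hours per day: 24
Days to hours: 11 x 24 = 264
Total: 264 + 18 = 282

282


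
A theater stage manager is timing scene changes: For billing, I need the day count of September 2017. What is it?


Month: September
Year: 2017
September is a 30-day month
Total: 30 days

30


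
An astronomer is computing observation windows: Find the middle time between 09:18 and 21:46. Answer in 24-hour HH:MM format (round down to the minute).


Start time: 09:18 = 558 minutes from midnight
End time: 21:46 = 1306 minutes from midnight
Sum: 558 + 1306 = 1864
Midpoint: 1864 / 2 = 932 minutes
Convert: 932 / 60 = 15 hours, 32 minutes
Result: 15:32

15:32


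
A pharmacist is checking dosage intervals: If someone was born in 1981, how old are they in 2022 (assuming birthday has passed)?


Birth year: 1981
Current year: 2022
Age = current year - birth year
Age = 2022 - 1981 = 41

41


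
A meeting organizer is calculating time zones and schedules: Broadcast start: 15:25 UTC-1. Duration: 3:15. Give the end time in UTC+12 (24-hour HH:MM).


Start: 15:25 in UTC-1
Step 1 - add duration:
  minutes: 25 + 15 = 40
  hours: 15 + 3 + 0 = 18
  end in UTC-1: 18:40
Step 2 - convert UTC-1 -> UTC+12:
  offset difference: 12 - (-1) = 13 hours
  18 + (13) = 31 -> mod 24 = 7
Result: 07:40 in UTC+12

07:40


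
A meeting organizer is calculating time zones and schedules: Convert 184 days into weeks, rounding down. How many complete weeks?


Total days: 184
Days per week: 7
Division: 184 / 7 = 26 remainder 2
Complete weeks: 26
Remaining days: 2

26


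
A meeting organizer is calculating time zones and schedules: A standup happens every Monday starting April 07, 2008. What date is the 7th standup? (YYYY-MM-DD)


First occurrence: 2008-04-07 (occurrence 1)
Each occurrence is 7 days after the previous.
Occurrence 7 is 6 weeks after the first.
6 weeks = 42 days
2008-04-07 + 42 days = 2008-05-19

2008-05-19


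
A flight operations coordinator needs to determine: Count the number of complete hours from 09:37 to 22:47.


Start: 09:37
End: 22:47
Hour difference: 22 - 9 = 13 hours
Minute difference: 47 - 37 = 10 minutes
Total minutes: 790
Complete hours: 790 / 60 = 13 (remainder 10)

13


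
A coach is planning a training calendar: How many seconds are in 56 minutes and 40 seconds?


Minutes: 56
Extra seconds: 40
Seconds per minute: 60
Minutes to seconds: 56 x 60 = 3360
Total: 3360 + 40 = 3400

3400


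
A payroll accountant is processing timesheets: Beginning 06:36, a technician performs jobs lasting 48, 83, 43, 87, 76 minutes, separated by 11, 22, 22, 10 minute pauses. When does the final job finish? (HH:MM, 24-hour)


Start: 06:36 = 396 min from midnight
  after task 1 (48 min): 07:24
  after break (11 min): 07:35
  after task 2 (83 min): 08:58
  after break (22 min): 09:20
  after task 3 (43 min): 10:03
  after break (22 min): 10:25
  after task 4 (87 min): 11:52
  after break (10 min): 12:02
  after task 5 (76 min): 13:18
Total elapsed: 402 minutes
End time: 13:18

13:18


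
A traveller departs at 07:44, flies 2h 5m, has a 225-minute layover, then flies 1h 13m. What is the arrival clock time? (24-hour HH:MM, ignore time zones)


Depart: 07:44
Leg 1: +125 min -> 09:49
Layover: +225 min -> 13:34
Leg 2: +73 min -> 14:47
Total travel: 423 minutes = 7h 3m
Arrival: 14:47

14:47


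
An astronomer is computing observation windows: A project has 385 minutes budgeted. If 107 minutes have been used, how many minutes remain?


Total budget: 385 minutes
Time used: 107 minutes
Remaining: 385 - 107 = 278 minutes
Percent used: 27.8%
Percent remaining: 72.2%

278


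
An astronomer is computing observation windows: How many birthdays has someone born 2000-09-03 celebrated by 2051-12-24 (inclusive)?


Birth: 2000-09-03
Reference: 2051-12-24
Year difference: 2051 - 2000 = 51
Has birthday (09-03) occurred by 12-24? Yes
Age in full years: 51

51


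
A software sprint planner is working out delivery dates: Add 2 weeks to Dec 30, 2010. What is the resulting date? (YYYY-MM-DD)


Start: 2010-12-30
Weeks to add: 2
Convert to days: 2 x 7 = 14 days
Add 14 days to 2010-12-30
Result: 2011-01-13

2011-01-13


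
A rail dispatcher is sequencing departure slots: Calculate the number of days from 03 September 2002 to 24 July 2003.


Start date: 2002-09-03
End date: 2003-07-24
Sep 2002: +28 days
Oct 2002: +31 days
Nov 2002: +30 days
... (8 more months)
Total: 324 days

324


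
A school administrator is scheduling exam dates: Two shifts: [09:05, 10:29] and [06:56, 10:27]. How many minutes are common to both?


Interval A: [545, 629] minutes from midnight
Interval B: [416, 627] minutes from midnight
Overlap start = max(545, 416) = 545
Overlap end = min(629, 627) = 627
Overlap = 627 - 545 = 82 minutes

82


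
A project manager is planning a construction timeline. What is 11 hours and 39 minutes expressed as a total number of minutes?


Hours: 11
Minutes: 39
Convert hours to minutes: 11 x 60 = 660
Add remaining minutes: 660 + 39 = 699

699


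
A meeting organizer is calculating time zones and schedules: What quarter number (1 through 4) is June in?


Month: June (month 6)
Q1: January-March (months 1-3)
Q2: April-June (months 4-6)
Q3: July-September (months 7-9)
Q4: October-December (months 10-12)
Month 6 falls in Q2

2


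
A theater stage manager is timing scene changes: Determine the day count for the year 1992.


Year: 1992
Check leap year rules:
Divisible by 4? Yes
Divisible by 100? No
1992 is a leap year
Days: 366

366


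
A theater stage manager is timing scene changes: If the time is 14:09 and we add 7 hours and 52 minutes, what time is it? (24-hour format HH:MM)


Start time: 14:09
Adding: 7 hours 52 minutes
Minutes: 9 + 52 = 61
Minute overflow: 61 >= 60, so carry 1 hour, minutes = 1
Hours: 14 + 7 + 1 = 22
Result: 22:01

22:01


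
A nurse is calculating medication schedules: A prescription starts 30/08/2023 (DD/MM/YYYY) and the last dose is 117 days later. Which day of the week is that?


Start: 2023-08-30 (Wednesday)
Step 1 - find target date: add 117 days
  2023-08-30 + 117 days = 2023-12-25
Step 2 - day of week:
  117 mod 7 = 5
  Wednesday + 5 days -> Monday
Result: Monday (2023-12-25)

Monday


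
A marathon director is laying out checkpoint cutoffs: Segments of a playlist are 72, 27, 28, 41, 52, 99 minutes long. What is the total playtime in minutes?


Durations: 72, 27, 28, 41, 52, 99
Running sum: 72
+ 27 = 99
+ 28 = 127
+ 41 = 168
+ 52 = 220
+ 99 = 319
Total duration: 319 minutes
That is 5 hours and 19 minutes

319


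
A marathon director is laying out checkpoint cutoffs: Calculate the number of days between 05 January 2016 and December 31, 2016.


Start: January 05, 2016
End: December 31, 2016
Days left in January: 26
February: 29
March: 31
April: 30
May: 31
... plus remaining months
Sum of remaining months: 335
Total: 26 + 335 = 361

361


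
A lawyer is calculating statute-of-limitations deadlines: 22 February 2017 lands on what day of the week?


Date: 2017-02-22
January 1, 2017 is a Sunday
Day of year: 53
Offset from Jan 1: 52 days
52 mod 7 = 3
Result: Wednesday

Wednesday


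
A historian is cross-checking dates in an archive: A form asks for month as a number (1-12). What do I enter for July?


Calendar month order:
6. June
7. July <--
8. August
July is month number 7

7


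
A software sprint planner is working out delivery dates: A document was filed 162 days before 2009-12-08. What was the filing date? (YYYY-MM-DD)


Start: 2009-12-08
Subtracting 162 days
Days already passed in December: 8
After going back through December: 154 more days to subtract
November 2009: 30 days, 124 remaining
October 2009: 31 days, 93 remaining
September 2009: 30 days, 63 remaining
August 2009: 31 days, 32 remaining
Result: 2009-06-29

2009-06-29


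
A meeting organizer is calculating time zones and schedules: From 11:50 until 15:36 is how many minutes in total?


Start time: 11:50 = 710 minutes from midnight
End time: 15:36 = 936 minutes from midnight
Difference: 936 - 710 = 226 minutes
That is 3 hours and 46 minutes

226


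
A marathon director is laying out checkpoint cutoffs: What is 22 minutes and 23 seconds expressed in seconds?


Minutes: 22
Extra seconds: 23
Seconds per minute: 60
Minutes to seconds: 22 x 60 = 1320
Total: 1320 + 23 = 1343

1343


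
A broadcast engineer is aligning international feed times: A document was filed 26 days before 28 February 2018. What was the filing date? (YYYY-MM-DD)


Start: 2018-02-28
Subtracting 26 days
Days already passed in February: 28
Result: 2018-02-02

2018-02-02


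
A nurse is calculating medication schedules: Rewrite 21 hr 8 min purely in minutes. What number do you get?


Hours: 21
Extra minutes: 8
Minutes per hour: 60
Hours to minutes: 21 x 60 = 1260
Total: 1260 + 8 = 1268

1268


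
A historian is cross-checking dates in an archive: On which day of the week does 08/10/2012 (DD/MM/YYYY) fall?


Date: 2012-10-08
January 1, 2012 is a Sunday
Day of year: 282
Offset from Jan 1: 281 days
281 mod 7 = 1
Result: Monday

Monday


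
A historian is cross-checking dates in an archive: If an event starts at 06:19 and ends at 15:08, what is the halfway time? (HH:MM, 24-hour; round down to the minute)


Start time: 06:19 = 379 minutes from midnight
End time: 15:08 = 908 minutes from midnight
Sum: 379 + 908 = 1287
Midpoint: 1287 / 2 = 643 minutes
Convert: 643 / 60 = 10 hours, 43 minutes
Result: 10:43

10:43


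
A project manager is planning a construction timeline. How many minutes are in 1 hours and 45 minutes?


Hours: 1
Minutes: 45
Convert hours to minutes: 1 x 60 = 60
Add remaining minutes: 60 + 45 = 105

105


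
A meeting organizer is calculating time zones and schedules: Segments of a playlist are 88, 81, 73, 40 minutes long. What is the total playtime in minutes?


Durations: 88, 81, 73, 40
Running sum: 88
+ 81 = 169
+ 73 = 242
+ 40 = 282
Total duration: 282 minutes
That is 4 hours and 42 minutes

282


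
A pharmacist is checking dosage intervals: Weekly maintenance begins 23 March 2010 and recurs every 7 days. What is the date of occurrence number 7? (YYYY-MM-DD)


First occurrence: 2010-03-23 (occurrence 1)
Each occurrence is 7 days after the previous.
Occurrence 7 is 6 weeks after the first.
6 weeks = 42 days
2010-03-23 + 42 days = 2010-05-04

2010-05-04


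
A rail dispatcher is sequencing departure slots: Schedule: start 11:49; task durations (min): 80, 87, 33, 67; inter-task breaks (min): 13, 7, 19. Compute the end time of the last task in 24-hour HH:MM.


Start: 11:49 = 709 min from midnight
  after task 1 (80 min): 13:09
  after break (13 min): 13:22
  after task 2 (87 min): 14:49
  after break (7 min): 14:56
  after task 3 (33 min): 15:29
  after break (19 min): 15:48
  after task 4 (67 min): 16:55
Total elapsed: 306 minutes
End time: 16:55

16:55


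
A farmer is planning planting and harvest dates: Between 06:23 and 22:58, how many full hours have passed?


Start: 06:23
End: 22:58
Hour difference: 22 - 6 = 16 hours
Minute difference: 58 - 23 = 35 minutes
Total minutes: 995
Complete hours: 995 / 60 = 16 (remainder 35)

16


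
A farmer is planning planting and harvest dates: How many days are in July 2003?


Month: July
Year: 2003
July is a 31-day month
Total: 31 days

31


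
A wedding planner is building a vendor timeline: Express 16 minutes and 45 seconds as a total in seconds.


Minutes: 16
Seconds: 45
Convert minutes to seconds: 16 x 60 = 960
Add remaining seconds: 960 + 45 = 1005

1005


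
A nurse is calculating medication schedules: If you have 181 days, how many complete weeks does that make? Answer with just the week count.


Total days: 181
Days per week: 7
Division: 181 / 7 = 25 remainder 6
Complete weeks: 25
Remaining days: 6

25


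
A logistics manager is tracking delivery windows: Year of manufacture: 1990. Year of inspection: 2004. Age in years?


Birth year: 1990
Current year: 2004
Age = current year - birth year
Age = 2004 - 1990 = 14

14


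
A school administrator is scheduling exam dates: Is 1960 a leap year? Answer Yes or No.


Year: 1960
Divisible by 4? 1960 / 4 = 490.0 -> Yes
Divisible by 100? 1960 / 100 = 19.6 -> No
Divisible by 4 but not 100, so it IS a leap year

Yes


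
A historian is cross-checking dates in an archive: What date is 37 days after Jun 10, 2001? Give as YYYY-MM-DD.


Start: 2001-06-10
Adding 37 days
Days remaining in June: 20
After June: 17 days still to add
July 2001 has 31 days, need 17
Result: 2001-07-17

2001-07-17


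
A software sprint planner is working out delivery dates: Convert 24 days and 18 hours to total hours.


Days: 24
Extra hours: 18
Hours per day: 24
Days to hours: 24 x 24 = 576
Total: 576 + 18 = 594

594


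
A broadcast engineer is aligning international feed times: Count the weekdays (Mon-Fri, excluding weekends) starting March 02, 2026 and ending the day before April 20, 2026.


Start: 2026-03-02 (Monday)
End (exclusive): 2026-04-20 (Monday)
Total calendar days: 49
Full weeks: 49 // 7 = 7 -> 35 weekdays
Remaining 0 days starting on Monday:
Total business days: 35 + 0 = 35

35


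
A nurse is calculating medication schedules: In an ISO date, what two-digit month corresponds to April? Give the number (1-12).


Calendar month order:
3. March
4. April <--
5. May
April is month number 4

4
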